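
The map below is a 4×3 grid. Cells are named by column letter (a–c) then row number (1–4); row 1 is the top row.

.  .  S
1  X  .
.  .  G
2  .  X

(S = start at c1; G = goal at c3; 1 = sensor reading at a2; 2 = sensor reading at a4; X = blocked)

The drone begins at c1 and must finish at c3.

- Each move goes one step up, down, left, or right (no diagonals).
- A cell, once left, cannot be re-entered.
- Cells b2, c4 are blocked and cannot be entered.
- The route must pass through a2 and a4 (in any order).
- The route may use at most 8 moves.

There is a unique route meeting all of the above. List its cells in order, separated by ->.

Any route must reach a2 and a4 and still end at c3 within 8 moves, so the order of the required stops is forced.
Route from c1: 2× left (reaching a1), 3× down (reaching a4), right to b4, up to b3, right to c3 — 8 moves in all.
Check: all required cells visited; 8 ≤ 8 moves.

c1 -> b1 -> a1 -> a2 -> a3 -> a4 -> b4 -> b3 -> c3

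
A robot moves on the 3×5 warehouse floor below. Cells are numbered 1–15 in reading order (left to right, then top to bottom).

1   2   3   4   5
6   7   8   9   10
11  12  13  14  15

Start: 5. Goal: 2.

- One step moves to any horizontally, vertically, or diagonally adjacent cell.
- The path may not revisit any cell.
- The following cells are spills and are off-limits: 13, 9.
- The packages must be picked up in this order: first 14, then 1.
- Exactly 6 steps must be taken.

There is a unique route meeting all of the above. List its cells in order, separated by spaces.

5 10 14 8 7 1 2

The waypoints must appear in the order 14, 1, with no cell reused.
Route from 5: down to 10, down-left to 14, up-left to 8, left to 7, up-left to 1, right to 2 — 6 moves in all.
Check: order respected (14 at step 2, 1 at step 5); 6 moves as required.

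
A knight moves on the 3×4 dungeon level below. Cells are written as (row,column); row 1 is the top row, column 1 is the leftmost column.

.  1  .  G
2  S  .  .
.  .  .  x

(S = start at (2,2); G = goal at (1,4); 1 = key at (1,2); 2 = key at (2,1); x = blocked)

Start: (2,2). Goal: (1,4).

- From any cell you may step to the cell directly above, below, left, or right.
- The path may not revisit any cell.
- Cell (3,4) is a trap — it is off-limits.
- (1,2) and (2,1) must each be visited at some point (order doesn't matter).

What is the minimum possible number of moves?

5

Any route passes through (1,2) and (2,1) in some order between (2,2) and (1,4). Summing Manhattan distances along each leg and taking the cheapest ordering ((2,2) → (2,1) → (1,2) → (1,4)) gives a lower bound of 1 + 2 + 2 = 5 moves.
A route of 5 moves achieves this: (2,2) → (2,1) → (1,1) → (1,2) → (1,3) → (1,4).
Since 5 matches the lower bound, it is optimal.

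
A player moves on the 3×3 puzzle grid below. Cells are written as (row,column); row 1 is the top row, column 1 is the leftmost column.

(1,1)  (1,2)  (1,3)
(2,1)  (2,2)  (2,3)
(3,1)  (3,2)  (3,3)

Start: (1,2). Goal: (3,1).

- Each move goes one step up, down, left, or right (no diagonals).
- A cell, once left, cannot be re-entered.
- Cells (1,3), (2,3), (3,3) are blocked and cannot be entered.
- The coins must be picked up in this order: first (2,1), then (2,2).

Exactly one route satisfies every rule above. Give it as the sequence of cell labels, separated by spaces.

The waypoints must appear in the order (2,1), (2,2), with no cell reused.
Route from (1,2): left 1 to (1,1), down 1 to (2,1), right 1 to (2,2), down 1 to (3,2), left 1 to (3,1) — 5 moves in all.
Check: order respected ((2,1) at step 2, (2,2) at step 3).

(1,2) (1,1) (2,1) (2,2) (3,2) (3,1)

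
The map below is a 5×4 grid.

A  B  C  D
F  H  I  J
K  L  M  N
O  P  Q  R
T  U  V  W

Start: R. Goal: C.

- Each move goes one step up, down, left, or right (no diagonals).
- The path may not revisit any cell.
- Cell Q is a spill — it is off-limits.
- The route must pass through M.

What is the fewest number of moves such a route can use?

4

Any route passes through M somewhere between R and C. Summing Manhattan distances along the two legs (R → M → C) gives a lower bound of 2 + 2 = 4 moves.
A route of 4 moves achieves this: R → N → M → I → C.
Since 4 matches the lower bound, it is optimal.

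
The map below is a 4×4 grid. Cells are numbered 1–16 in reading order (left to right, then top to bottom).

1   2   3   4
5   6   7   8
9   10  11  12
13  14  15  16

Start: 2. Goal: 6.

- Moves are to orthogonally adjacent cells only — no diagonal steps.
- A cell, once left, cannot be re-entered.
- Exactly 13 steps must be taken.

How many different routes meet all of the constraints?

Need simple routes of exactly 13 moves from 2 to 6 (Manhattan distance 1, so 6 moves are spent on a detour and 6 undoing it).
Branch systematically from the start, pruning whenever the remaining move budget drops below the Manhattan distance to 6 or differs from it in parity. Grouping the completions by first move — via 1: 8; via 3: 6 (no valid completion starts via 6) — and summing: 8 + 6 = 14.
That gives 14 routes.

14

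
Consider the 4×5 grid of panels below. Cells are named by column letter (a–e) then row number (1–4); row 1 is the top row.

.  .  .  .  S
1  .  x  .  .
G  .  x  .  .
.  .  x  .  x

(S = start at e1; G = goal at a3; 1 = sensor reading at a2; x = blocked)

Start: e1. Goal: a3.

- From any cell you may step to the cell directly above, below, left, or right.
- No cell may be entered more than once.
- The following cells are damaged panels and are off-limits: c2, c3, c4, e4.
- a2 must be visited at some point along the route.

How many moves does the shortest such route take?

6

Any route passes through a2 somewhere between e1 and a3. Summing Manhattan distances along the two legs (e1 → a2 → a3) gives a lower bound of 5 + 1 = 6 moves.
A route of 6 moves achieves this: e1 → d1 → c1 → b1 → b2 → a2 → a3.
Since 6 matches the lower bound, it is optimal.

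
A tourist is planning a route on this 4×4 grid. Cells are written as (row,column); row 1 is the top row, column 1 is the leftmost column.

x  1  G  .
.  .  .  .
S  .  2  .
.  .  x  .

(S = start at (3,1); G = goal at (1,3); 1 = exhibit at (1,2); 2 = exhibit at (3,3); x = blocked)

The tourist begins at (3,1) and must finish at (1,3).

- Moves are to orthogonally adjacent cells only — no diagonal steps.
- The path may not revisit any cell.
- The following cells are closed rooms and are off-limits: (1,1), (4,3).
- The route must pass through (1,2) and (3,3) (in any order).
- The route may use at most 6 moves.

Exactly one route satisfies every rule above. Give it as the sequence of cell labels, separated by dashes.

The budget equals the shortest possible length, so every move has to be on a shortest route through the required cells.
Route from (3,1): 2× right (reaching (3,3)), up to (2,3), left to (2,2), up to (1,2), right to (1,3) — 6 moves in all.
Check: all required cells visited; 6 ≤ 6 moves.

(3,1) - (3,2) - (3,3) - (2,3) - (2,2) - (1,2) - (1,3)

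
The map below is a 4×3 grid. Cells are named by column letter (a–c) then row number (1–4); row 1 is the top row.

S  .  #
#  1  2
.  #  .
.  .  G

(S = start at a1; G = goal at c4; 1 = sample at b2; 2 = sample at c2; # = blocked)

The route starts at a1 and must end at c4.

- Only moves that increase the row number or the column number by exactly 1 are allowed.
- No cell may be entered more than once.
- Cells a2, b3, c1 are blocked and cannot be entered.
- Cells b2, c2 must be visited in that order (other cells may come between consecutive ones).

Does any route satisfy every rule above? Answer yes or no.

One route that works: a1 → b1 → b2 → c2 → c3 → c4.

yes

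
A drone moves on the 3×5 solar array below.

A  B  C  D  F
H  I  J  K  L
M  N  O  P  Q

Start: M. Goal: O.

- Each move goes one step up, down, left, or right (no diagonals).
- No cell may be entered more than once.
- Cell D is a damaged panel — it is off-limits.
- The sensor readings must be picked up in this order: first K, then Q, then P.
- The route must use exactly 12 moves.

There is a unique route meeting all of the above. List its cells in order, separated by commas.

The waypoints must appear in the order K, Q, P, with no cell reused.
Route from M: right 1 to N, up 1 to I, left 1 to H, up 1 to A, right 2 to C, down 1 to J, right 2 to L, down 1 to Q, left 2 to O — 12 moves in all.
Check: order respected (K at step 8, Q at step 10, P at step 11); 12 moves as required.

M, N, I, H, A, B, C, J, K, L, Q, P, O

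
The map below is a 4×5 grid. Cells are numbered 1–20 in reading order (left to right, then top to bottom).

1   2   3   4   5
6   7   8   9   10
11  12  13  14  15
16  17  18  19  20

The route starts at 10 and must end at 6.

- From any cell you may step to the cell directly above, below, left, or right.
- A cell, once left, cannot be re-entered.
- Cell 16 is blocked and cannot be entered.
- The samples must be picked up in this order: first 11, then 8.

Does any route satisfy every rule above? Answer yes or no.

no

Ignoring the required order, 87 revisit-free routes from 10 to 6 pass through all of 11 and 8; the waypoint orders that occur are 8 → 11 (87) — never 11 → 8.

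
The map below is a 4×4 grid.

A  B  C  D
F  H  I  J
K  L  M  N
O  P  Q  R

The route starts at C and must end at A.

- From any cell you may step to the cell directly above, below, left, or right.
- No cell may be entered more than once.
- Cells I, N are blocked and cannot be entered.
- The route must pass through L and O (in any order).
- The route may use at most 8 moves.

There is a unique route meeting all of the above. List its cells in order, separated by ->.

Any route must reach L and O and still end at A within 8 moves, so the order of the required stops is forced.
Route from C: left to B, 3× down (reaching P), left to O, 3× up (reaching A) — 8 moves in all.
Check: all required cells visited; 8 ≤ 8 moves.

C -> B -> H -> L -> P -> O -> K -> F -> A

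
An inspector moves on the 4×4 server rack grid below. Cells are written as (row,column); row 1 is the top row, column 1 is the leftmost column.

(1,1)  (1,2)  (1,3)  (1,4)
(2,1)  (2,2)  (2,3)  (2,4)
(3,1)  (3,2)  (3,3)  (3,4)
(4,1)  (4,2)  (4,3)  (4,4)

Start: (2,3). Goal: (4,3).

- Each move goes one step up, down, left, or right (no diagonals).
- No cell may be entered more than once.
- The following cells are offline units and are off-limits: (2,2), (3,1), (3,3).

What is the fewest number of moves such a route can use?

4

The Manhattan distance from (2,3) to (4,3) is |2−4| + |3−3| = 2, so at least 2 moves are needed.
That bound ignores the blocked cells. Measuring each leg by the fewest moves that actually steer around them ((2,3)→(4,3): 4) raises the lower bound to 4.
A route of 4 moves exists: (2,3) → (2,4) → (3,4) → (4,4) → (4,3).
Since 4 matches that lower bound, it is optimal.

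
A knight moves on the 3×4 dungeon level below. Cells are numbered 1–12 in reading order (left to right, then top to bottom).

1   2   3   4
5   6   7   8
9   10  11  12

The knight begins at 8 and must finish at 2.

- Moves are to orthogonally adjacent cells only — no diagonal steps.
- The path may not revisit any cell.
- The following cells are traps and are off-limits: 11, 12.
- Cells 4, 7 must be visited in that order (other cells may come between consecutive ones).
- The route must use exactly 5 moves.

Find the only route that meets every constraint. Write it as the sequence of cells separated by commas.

The waypoints must appear in the order 4, 7, with no cell reused.
Route from 8: up 1 to 4, left 1 to 3, down 1 to 7, left 1 to 6, up 1 to 2 — 5 moves in all.
Check: order respected (4 at step 1, 7 at step 3); 5 moves as required.

8, 4, 3, 7, 6, 2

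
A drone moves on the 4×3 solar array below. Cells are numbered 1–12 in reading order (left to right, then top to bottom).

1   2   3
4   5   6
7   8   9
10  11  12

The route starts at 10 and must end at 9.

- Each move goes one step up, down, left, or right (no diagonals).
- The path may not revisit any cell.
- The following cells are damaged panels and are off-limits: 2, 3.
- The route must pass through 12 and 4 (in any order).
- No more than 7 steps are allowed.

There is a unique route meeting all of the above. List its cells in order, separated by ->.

10 -> 7 -> 4 -> 5 -> 8 -> 11 -> 12 -> 9

The budget equals the shortest possible length, so every move has to be on a shortest route through the required cells.
Route from 10: 2× up (reaching 4), right to 5, 2× down (reaching 11), right to 12, up to 9 — 7 moves in all.
Check: all required cells visited; 7 ≤ 7 moves.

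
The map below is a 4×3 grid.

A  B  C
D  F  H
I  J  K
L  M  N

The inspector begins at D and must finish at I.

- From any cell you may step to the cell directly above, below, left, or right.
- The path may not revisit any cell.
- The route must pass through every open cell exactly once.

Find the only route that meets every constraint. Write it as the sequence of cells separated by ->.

D -> A -> B -> C -> H -> F -> J -> K -> N -> M -> L -> I

Need to visit all 12 open cells exactly once, starting at D and ending at I.
Cell A has only two open neighbours (D and B), so the path must pass straight through it: one of those is the cell it's entered from and the other is where it exits.
Route from D: up 1 to A, right 2 to C, down 1 to H, left 1 to F, down 1 to J, right 1 to K, down 1 to N, left 2 to L, up 1 to I — 11 moves in all.
Check: all 12 open cells covered.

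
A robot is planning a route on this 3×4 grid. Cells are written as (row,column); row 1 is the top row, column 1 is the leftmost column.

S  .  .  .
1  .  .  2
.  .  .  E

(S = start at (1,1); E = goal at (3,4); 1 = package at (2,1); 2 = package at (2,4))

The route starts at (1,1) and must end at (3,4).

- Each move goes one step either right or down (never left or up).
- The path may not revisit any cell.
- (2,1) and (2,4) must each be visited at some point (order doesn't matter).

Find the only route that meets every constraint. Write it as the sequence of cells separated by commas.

Moves only go right or down, so the column and row indices never decrease.
Route from (1,1): down to (2,1), 3× right (reaching (2,4)), down to (3,4) — 5 moves in all.
Check: all required cells visited.

(1,1), (2,1), (2,2), (2,3), (2,4), (3,4)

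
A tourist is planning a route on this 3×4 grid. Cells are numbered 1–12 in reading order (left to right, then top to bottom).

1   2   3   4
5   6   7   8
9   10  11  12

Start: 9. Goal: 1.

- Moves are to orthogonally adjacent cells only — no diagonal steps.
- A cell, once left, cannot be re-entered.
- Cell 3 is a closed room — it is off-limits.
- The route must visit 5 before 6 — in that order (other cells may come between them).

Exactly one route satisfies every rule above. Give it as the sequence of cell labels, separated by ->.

The waypoints must appear in the order 5, 6, with no cell reused.
Route from 9: up to 5, right to 6, up to 2, left to 1 — 4 moves in all.
Check: order respected (5 at step 1, 6 at step 2).

9 -> 5 -> 6 -> 2 -> 1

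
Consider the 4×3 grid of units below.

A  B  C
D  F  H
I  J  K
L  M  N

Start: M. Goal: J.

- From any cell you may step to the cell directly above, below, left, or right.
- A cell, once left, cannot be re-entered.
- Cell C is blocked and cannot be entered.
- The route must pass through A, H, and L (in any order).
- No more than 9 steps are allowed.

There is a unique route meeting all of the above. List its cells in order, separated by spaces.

The budget equals the shortest possible length, so every move has to be on a shortest route through the required cells.
Route from M: left to L, 3× up (reaching A), right to B, down to F, right to H, down to K, left to J — 9 moves in all.
Check: all required cells visited; 9 ≤ 9 moves.

M L I D A B F H K J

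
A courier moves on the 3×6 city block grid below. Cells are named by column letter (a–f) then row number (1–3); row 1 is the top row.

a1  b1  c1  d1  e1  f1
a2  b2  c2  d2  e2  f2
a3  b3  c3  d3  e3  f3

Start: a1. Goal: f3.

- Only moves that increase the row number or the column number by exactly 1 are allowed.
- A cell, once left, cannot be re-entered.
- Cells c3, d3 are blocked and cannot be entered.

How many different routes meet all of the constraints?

11

A right/down-only route from a1 to f3 makes exactly 2 down-moves and 5 right-moves in some order.
With no other constraints that would be C(7,2) = 21 routes.
Subtract routes through each blocked cell (inclusion–exclusion for overlaps): − through c3: 6 − through d3: 10 + through c3&d3: 6 → 11.
That gives 11 routes.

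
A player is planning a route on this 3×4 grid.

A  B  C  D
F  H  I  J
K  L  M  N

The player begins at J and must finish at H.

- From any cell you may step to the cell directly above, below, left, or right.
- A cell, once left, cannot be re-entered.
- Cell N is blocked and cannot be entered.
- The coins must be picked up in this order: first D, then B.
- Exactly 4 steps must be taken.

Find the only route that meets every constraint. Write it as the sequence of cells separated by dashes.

The waypoints must appear in the order D, B, with no cell reused.
Route from J: up 1 to D, left 2 to B, down 1 to H — 4 moves in all.
Check: order respected (D at step 1, B at step 3); 4 moves as required.

J - D - C - B - H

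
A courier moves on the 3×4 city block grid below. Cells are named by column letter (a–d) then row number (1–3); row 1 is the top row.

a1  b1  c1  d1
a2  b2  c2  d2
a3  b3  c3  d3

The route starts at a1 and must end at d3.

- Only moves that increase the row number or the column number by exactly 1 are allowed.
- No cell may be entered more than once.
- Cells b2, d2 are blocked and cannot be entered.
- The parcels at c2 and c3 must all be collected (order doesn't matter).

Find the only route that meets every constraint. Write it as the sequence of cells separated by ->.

a1 -> b1 -> c1 -> c2 -> c3 -> d3

Moves only go right or down, so the column and row indices never decrease.
Route from a1: 2× right (reaching c1), 2× down (reaching c3), right to d3 — 5 moves in all.
Check: all required cells visited.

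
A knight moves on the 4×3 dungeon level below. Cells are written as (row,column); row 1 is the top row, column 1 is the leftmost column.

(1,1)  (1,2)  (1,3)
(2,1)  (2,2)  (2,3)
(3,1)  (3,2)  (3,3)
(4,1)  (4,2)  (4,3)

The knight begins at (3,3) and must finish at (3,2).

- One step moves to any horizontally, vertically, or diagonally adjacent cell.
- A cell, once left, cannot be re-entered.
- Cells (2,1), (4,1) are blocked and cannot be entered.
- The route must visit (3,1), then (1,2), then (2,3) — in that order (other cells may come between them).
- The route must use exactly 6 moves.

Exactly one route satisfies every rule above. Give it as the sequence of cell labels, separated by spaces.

The waypoints must appear in the order (3,1), (1,2), (2,3), with no cell reused.
Route from (3,3): down-left to (4,2), up-left to (3,1), up-right to (2,2), up to (1,2), down-right to (2,3), down-left to (3,2) — 6 moves in all.
Check: order respected ((3,1) at step 2, (1,2) at step 4, (2,3) at step 5); 6 moves as required.

(3,3) (4,2) (3,1) (2,2) (1,2) (2,3) (3,2)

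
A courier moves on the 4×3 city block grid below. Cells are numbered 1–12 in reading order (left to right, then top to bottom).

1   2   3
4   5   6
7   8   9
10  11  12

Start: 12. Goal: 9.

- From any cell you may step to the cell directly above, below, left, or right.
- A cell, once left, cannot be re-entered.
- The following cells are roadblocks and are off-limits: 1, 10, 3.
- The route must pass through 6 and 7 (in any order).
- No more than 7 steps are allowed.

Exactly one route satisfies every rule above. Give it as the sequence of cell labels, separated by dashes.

Any route must reach 6 and 7 and still end at 9 within 7 moves, so the order of the required stops is forced.
Route from 12: left to 11, up to 8, left to 7, up to 4, 2× right (reaching 6), down to 9 — 7 moves in all.
Check: all required cells visited; 7 ≤ 7 moves.

12 - 11 - 8 - 7 - 4 - 5 - 6 - 9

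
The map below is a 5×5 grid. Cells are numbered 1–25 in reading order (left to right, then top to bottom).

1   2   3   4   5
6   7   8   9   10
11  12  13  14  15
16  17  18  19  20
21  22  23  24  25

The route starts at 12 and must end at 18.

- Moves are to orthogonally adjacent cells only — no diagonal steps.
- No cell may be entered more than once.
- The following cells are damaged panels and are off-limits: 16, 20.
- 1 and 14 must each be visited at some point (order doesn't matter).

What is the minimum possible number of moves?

10

Any route passes through 1 and 14 in some order between 12 and 18. Summing Manhattan distances along each leg and taking the cheapest ordering (12 → 1 → 14 → 18) gives a lower bound of 3 + 5 + 2 = 10 moves.
A route of 10 moves achieves this: 12 → 7 → 6 → 1 → 2 → 3 → 8 → 13 → 14 → 19 → 18.
Since 10 matches the lower bound, it is optimal.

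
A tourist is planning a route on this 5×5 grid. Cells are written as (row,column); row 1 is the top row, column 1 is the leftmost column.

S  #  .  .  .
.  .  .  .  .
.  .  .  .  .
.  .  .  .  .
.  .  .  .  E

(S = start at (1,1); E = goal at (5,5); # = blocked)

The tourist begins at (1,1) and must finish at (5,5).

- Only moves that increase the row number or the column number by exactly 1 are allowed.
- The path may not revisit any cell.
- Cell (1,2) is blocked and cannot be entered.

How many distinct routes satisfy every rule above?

A right/down-only route from (1,1) to (5,5) makes exactly 4 down-moves and 4 right-moves in some order.
With no other constraints that would be C(8,4) = 70 routes.
Subtract routes through each blocked cell (inclusion–exclusion for overlaps): − through (1,2): 35 → 35.
That gives 35 routes.

35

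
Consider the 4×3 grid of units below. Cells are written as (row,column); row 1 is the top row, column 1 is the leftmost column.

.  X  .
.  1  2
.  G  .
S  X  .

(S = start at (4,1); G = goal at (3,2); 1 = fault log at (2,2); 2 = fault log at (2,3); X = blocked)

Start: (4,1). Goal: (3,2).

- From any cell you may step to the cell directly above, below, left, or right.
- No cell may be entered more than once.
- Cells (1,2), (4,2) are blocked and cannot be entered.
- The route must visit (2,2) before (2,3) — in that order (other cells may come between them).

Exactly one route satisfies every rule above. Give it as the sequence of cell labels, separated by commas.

The waypoints must appear in the order (2,2), (2,3), with no cell reused.
Route from (4,1): 2× up (reaching (2,1)), 2× right (reaching (2,3)), down to (3,3), left to (3,2) — 6 moves in all.
Check: order respected (1 at step 3, 2 at step 4).

(4,1), (3,1), (2,1), (2,2), (2,3), (3,3), (3,2)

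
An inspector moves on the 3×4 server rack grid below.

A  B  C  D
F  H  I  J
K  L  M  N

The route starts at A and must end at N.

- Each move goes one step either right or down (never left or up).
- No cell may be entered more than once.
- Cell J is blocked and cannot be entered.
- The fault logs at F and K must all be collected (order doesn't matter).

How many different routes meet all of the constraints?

1

A right/down-only route from A to N makes exactly 2 down-moves and 3 right-moves in some order.
With no other constraints that would be C(5,2) = 10 routes.
A monotone route can only reach the required cells in the order F, K, so split there and multiply the segment counts (each segment already excludes blocked cells): A→F: 1; F→K: 1; K→N: 1; product = 1.
That gives 1 route.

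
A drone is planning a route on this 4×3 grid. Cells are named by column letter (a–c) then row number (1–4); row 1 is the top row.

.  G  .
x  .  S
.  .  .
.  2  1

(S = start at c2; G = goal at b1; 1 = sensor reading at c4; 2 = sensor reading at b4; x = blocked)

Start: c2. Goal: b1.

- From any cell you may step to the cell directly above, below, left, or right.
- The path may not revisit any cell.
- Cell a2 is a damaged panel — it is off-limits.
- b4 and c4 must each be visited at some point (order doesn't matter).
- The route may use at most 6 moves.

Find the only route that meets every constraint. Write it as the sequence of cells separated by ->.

c2 -> c3 -> c4 -> b4 -> b3 -> b2 -> b1

Any route must reach b4 and c4 and still end at b1 within 6 moves, so the order of the required stops is forced.
Route from c2: down 2 to c4, left 1 to b4, up 3 to b1 — 6 moves in all.
Check: all required cells visited; 6 ≤ 6 moves.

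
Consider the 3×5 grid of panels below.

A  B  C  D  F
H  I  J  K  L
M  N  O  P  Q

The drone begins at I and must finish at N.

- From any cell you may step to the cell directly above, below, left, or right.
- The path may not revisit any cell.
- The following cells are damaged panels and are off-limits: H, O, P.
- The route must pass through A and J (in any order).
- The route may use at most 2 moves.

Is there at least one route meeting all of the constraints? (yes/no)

no

A must be visited but has only one open neighbour (B), and it is neither the start nor the goal — the route would have to enter and leave through B, re-entering it.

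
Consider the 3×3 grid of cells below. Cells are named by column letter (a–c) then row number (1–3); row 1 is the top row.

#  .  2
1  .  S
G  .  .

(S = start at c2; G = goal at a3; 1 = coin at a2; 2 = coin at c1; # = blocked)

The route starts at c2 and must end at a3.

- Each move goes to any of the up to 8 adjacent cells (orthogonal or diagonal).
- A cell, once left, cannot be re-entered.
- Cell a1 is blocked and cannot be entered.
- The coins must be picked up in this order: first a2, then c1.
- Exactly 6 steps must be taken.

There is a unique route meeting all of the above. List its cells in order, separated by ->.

c2 -> b3 -> a2 -> b1 -> c1 -> b2 -> a3

The waypoints must appear in the order a2, c1, with no cell reused.
Route from c2: down-left to b3, up-left to a2, up-right to b1, right to c1, 2× down-left (reaching a3) — 6 moves in all.
Check: order respected (1 at step 2, 2 at step 4); 6 moves as required.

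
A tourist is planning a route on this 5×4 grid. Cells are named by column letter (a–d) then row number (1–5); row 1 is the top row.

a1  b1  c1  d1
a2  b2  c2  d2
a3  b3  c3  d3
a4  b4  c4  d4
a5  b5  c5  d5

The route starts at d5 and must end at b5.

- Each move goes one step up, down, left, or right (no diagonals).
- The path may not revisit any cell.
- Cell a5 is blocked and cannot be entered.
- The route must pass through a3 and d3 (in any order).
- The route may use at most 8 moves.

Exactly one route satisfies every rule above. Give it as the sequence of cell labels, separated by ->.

d5 -> d4 -> d3 -> c3 -> b3 -> a3 -> a4 -> b4 -> b5

The budget equals the shortest possible length, so every move has to be on a shortest route through the required cells.
Route from d5: 2× up (reaching d3), 3× left (reaching a3), down to a4, right to b4, down to b5 — 8 moves in all.
Check: all required cells visited; 8 ≤ 8 moves.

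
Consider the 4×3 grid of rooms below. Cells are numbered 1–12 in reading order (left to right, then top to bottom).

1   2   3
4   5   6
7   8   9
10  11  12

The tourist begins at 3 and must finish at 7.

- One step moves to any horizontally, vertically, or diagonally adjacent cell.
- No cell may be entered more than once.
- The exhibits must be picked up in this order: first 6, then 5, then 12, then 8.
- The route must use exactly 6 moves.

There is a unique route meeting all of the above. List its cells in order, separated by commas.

The waypoints must appear in the order 6, 5, 12, 8, with no cell reused.
Route from 3: down to 6, left to 5, down-right to 9, down to 12, up-left to 8, left to 7 — 6 moves in all.
Check: order respected (6 at step 1, 5 at step 2, 12 at step 4, 8 at step 5); 6 moves as required.

3, 6, 5, 9, 12, 8, 7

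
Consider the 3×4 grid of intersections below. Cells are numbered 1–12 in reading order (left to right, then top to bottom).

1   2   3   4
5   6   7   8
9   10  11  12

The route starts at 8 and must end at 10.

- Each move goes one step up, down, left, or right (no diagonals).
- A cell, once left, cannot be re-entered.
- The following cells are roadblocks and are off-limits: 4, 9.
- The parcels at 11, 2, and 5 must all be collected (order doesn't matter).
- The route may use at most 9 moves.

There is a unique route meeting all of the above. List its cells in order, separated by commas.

The budget equals the shortest possible length, so every move has to be on a shortest route through the required cells.
Route from 8: down to 12, left to 11, 2× up (reaching 3), 2× left (reaching 1), down to 5, right to 6, down to 10 — 9 moves in all.
Check: all required cells visited; 9 ≤ 9 moves.

8, 12, 11, 7, 3, 2, 1, 5, 6, 10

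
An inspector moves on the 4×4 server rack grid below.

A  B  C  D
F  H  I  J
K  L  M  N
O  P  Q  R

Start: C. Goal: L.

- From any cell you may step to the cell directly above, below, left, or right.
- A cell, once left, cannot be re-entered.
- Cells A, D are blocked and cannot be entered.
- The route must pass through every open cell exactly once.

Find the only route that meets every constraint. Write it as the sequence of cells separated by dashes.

Need to visit all 14 open cells exactly once, starting at C and ending at L.
Cell O has only two open neighbours (K and P), so the path must pass straight through it: one of those is the cell it's entered from and the other is where it exits.
Route from C: left to B, down to H, left to F, 2× down (reaching O), 3× right (reaching R), 2× up (reaching J), left to I, down to M, left to L — 13 moves in all.
Check: all 14 open cells covered.

C - B - H - F - K - O - P - Q - R - N - J - I - M - L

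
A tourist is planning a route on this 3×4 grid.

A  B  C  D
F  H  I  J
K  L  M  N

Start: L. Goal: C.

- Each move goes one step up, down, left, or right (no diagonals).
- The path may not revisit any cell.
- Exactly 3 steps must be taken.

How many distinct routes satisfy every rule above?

3

Need simple routes of exactly 3 moves from L to C (Manhattan distance 3, so 0 moves are spent on a detour and 0 undoing it).
Enumerating: L H B C | L H I C | L M I C.
That gives 3 routes.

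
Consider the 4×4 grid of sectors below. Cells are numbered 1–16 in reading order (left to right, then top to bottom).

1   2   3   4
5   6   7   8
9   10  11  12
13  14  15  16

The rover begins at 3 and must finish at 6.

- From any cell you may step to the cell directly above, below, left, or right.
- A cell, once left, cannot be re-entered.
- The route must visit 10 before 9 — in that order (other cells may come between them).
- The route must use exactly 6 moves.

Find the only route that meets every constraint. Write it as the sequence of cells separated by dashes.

The waypoints must appear in the order 10, 9, with no cell reused.
Route from 3: down 2 to 11, left 2 to 9, up 1 to 5, right 1 to 6 — 6 moves in all.
Check: order respected (10 at step 3, 9 at step 4); 6 moves as required.

3 - 7 - 11 - 10 - 9 - 5 - 6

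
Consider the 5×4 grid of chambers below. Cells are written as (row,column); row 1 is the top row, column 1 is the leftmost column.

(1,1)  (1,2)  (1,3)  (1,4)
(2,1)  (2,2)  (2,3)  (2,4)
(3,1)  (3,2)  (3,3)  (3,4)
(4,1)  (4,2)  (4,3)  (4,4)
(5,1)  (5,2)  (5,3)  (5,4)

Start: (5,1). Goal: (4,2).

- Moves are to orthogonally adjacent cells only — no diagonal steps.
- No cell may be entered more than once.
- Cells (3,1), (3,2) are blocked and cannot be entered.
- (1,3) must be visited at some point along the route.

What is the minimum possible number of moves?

Any route passes through (1,3) somewhere between (5,1) and (4,2). Summing Manhattan distances along the two legs ((5,1) → (1,3) → (4,2)) gives a lower bound of 6 + 4 = 10 moves.
The shortest route satisfying every rule uses 12 moves: (5,1) → (5,2) → (5,3) → (5,4) → (4,4) → (3,4) → (2,4) → (1,4) → (1,3) → (2,3) → (3,3) → (4,3) → (4,2).
The bound of 10 isn't tight here; checking systematically, no route of length 10 through 11 satisfies every constraint, so 12 is the minimum.

12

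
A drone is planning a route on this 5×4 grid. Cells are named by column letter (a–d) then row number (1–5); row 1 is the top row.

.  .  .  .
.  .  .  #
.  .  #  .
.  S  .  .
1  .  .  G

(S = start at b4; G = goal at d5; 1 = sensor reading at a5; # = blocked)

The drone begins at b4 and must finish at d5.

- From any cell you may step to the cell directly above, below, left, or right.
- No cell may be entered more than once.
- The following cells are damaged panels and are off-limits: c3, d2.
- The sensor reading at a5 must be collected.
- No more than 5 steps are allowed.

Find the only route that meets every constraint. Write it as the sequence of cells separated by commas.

Any route must reach a5 and still end at d5 within 5 moves, so the order of the required stops is forced.
Route from b4: left 1 to a4, down 1 to a5, right 3 to d5 — 5 moves in all.
Check: all required cells visited; 5 ≤ 5 moves.

b4, a4, a5, b5, c5, d5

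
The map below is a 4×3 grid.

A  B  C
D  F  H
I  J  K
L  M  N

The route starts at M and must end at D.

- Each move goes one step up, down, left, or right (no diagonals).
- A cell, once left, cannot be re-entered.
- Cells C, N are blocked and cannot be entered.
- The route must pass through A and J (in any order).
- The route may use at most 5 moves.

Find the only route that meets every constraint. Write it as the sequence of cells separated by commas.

M, J, F, B, A, D

Any route must reach A and J and still end at D within 5 moves, so the order of the required stops is forced.
Route from M: up 3 to B, left 1 to A, down 1 to D — 5 moves in all.
Check: all required cells visited; 5 ≤ 5 moves.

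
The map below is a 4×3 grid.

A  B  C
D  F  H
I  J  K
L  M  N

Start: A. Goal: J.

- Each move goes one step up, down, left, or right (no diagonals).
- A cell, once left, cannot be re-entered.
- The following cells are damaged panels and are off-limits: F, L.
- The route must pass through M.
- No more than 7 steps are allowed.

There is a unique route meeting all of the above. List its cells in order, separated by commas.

A, B, C, H, K, N, M, J

The budget equals the shortest possible length, so every move has to be on a shortest route through the required cells.
Route from A: right 2 to C, down 3 to N, left 1 to M, up 1 to J — 7 moves in all.
Check: all required cells visited; 7 ≤ 7 moves.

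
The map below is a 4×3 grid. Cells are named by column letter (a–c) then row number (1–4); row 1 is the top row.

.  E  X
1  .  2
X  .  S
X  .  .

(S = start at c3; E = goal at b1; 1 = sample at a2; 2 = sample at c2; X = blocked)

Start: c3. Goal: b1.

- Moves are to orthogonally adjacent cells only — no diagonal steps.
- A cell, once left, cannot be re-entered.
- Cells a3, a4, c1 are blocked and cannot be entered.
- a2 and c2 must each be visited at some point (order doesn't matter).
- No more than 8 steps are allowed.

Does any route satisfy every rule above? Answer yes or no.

One route that works: c3 → c2 → b2 → a2 → a1 → b1.

yes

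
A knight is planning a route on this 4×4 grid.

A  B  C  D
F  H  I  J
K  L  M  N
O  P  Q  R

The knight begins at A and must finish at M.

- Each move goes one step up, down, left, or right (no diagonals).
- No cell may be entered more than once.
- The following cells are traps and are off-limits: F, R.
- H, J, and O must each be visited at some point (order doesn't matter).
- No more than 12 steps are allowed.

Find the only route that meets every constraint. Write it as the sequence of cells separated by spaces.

A B C D J I H L K O P Q M

Any route must reach H, J, and O and still end at M within 12 moves, so the order of the required stops is forced.
Route from A: right 3 to D, down 1 to J, left 2 to H, down 1 to L, left 1 to K, down 1 to O, right 2 to Q, up 1 to M — 12 moves in all.
Check: all required cells visited; 12 ≤ 12 moves.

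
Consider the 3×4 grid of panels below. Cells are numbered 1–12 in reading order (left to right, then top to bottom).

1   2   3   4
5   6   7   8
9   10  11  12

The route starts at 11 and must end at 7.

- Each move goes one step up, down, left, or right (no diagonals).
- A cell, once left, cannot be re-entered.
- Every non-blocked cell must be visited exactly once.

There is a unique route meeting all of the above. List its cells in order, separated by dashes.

11 - 12 - 8 - 4 - 3 - 2 - 1 - 5 - 9 - 10 - 6 - 7

Need to visit all 12 open cells exactly once, starting at 11 and ending at 7.
Route from 11: right to 12, 2× up (reaching 4), 3× left (reaching 1), 2× down (reaching 9), right to 10, up to 6, right to 7 — 11 moves in all.
Check: all 12 open cells covered.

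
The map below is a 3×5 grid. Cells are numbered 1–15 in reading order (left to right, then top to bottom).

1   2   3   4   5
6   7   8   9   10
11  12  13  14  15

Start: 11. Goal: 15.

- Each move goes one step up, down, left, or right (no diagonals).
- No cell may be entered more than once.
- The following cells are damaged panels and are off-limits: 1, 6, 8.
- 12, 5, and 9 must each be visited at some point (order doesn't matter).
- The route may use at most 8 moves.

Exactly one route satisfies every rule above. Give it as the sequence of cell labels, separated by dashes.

11 - 12 - 13 - 14 - 9 - 4 - 5 - 10 - 15

The 8-move cap with required stops at 12, 5, 9 leaves no slack for detours.
Route from 11: 3× right (reaching 14), 2× up (reaching 4), right to 5, 2× down (reaching 15) — 8 moves in all.
Check: all required cells visited; 8 ≤ 8 moves.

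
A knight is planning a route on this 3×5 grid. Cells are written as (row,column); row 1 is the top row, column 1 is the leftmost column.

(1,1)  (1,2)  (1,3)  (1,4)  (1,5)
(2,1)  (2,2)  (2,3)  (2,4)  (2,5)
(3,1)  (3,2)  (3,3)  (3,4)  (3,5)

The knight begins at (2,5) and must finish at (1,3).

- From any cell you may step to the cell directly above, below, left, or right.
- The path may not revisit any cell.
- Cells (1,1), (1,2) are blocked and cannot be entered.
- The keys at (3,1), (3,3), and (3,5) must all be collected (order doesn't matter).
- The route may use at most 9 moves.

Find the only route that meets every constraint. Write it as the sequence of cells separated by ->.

(2,5) -> (3,5) -> (3,4) -> (3,3) -> (3,2) -> (3,1) -> (2,1) -> (2,2) -> (2,3) -> (1,3)

The 9-move cap with required stops at (3,1), (3,3), (3,5) leaves no slack for detours.
Route from (2,5): down to (3,5), 4× left (reaching (3,1)), up to (2,1), 2× right (reaching (2,3)), up to (1,3) — 9 moves in all.
Check: all required cells visited; 9 ≤ 9 moves.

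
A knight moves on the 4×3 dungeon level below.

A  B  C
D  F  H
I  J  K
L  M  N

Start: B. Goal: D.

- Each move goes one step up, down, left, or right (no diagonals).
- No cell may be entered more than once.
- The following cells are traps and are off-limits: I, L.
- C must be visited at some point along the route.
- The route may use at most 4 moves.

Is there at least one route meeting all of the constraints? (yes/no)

One route that works: B → C → H → F → D.

yes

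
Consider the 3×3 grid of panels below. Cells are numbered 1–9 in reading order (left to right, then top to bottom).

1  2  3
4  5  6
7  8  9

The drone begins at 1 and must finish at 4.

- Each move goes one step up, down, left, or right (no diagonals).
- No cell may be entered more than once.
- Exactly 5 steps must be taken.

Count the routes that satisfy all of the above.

2

Need simple routes of exactly 5 moves from 1 to 4 (Manhattan distance 1, so 2 moves are spent on a detour and 2 undoing it).
Enumerating: 1 2 5 8 7 4 | 1 2 3 6 5 4.
That gives 2 routes.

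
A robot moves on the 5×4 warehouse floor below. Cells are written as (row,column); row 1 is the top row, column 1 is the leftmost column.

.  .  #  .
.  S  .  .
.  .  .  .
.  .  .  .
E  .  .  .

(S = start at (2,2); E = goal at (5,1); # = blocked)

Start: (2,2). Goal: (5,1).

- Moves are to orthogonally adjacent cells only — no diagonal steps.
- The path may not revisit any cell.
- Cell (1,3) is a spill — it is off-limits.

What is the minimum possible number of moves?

4

The Manhattan distance from (2,2) to (5,1) is |2−5| + |2−1| = 4, so at least 4 moves are needed.
A route of 4 moves achieves this: (2,2) → (3,2) → (4,2) → (5,2) → (5,1).
Since 4 matches the lower bound, it is optimal.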